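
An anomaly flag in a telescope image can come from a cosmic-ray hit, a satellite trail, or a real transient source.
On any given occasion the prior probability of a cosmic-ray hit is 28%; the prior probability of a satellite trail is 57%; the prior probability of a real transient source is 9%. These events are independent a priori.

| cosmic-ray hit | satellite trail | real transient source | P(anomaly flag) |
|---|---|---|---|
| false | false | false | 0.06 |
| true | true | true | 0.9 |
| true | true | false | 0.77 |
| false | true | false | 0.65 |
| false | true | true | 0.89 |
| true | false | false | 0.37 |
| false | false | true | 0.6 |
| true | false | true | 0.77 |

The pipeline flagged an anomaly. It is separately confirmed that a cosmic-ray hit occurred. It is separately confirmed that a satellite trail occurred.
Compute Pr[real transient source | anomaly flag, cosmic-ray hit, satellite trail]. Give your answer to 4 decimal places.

Pr[real transient source | anomaly flag, cosmic-ray hit, satellite trail] ≈ 0.1036

P(anomaly flag | cosmic-ray hit, satellite trail) = 0.77×0.91 + 0.9×0.09 = 0.700700 + 0.081000 = 0.781700
The real transient source-present share is 0.9×0.09 = 0.081000.
So P(real transient source | anomaly flag, cosmic-ray hit, satellite trail) = 0.081000/0.781700 ≈ 0.1036.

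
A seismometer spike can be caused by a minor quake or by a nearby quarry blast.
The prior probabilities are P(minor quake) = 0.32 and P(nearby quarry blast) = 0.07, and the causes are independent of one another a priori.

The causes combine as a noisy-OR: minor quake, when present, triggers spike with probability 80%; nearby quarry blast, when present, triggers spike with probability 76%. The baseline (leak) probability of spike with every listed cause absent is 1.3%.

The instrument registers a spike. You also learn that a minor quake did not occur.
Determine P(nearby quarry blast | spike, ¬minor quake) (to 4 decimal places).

P(nearby quarry blast | spike, ¬minor quake) ≈ 0.8154

Under noisy-OR, P(spike | causes) = 1 − (1−0.013)·∏(1−qᵢ) over the active causes.
For the numerator, keep only nearby quarry blast=true terms: 0.76312×0.07 = 0.053418
Normalizer over all consistent configurations: 0.013×0.93 + 0.76312×0.07 = 0.065508
Posterior = 0.053418 / 0.065508 ≈ 0.8154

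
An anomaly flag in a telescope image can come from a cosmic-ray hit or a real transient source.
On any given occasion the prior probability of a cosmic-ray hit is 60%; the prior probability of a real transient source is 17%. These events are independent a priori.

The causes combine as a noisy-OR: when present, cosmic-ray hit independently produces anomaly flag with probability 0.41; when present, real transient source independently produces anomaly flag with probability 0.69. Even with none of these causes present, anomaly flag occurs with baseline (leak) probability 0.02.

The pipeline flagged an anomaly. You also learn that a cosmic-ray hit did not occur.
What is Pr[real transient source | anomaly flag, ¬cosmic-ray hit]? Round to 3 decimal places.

Pr[real transient source | anomaly flag, ¬cosmic-ray hit] ≈ 0.877

Under noisy-OR, P(anomaly flag | causes) = 1 − (1−0.02)·∏(1−qᵢ) over the active causes.
P(anomaly flag | ¬cosmic-ray hit) = 0.02×0.83 + 0.6962×0.17 = 0.016600 + 0.118354 = 0.134954
Of this, 0.118354 comes from 0.6962×0.17 (the real transient source=true cases).
So P(real transient source | anomaly flag, ¬cosmic-ray hit) = 0.118354/0.134954 ≈ 0.877.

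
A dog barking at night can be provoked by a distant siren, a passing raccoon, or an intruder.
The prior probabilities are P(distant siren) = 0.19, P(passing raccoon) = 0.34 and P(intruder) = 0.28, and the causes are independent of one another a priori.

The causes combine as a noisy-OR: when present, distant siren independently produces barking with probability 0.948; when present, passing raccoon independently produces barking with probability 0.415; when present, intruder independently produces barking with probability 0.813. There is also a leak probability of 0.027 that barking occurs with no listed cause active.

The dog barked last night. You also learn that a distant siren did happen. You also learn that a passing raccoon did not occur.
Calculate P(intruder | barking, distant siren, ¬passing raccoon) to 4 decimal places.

Under noisy-OR, P(barking | causes) = 1 − (1−0.027)·∏(1−qᵢ) over the active causes.
For the numerator, keep only intruder=true terms: 0.990539·0.28 = 0.277351
Denominator P(barking | distant siren, ¬passing raccoon): 0.949404·0.72 + 0.990539·0.28 = 0.960922
P(intruder | barking, distant siren, ¬passing raccoon) = 0.277351/0.960922 ≈ 0.2886

P(intruder | barking, distant siren, ¬passing raccoon) ≈ 0.2886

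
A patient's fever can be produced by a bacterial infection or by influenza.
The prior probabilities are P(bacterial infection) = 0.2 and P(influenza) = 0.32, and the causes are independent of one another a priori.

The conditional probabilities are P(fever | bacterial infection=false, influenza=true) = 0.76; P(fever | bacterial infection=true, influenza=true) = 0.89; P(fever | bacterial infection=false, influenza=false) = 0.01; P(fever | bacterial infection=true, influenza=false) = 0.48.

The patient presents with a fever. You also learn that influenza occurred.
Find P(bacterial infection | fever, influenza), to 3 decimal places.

P(bacterial infection | fever, influenza) ≈ 0.226

Enumerate both values of bacterial infection and weight by the priors:
  P(fever | influenza) = 0.76×0.8 + 0.89×0.2
        = 0.608000 + 0.178000 = 0.786000
The terms with bacterial infection present sum to 0.178000, so
  P(bacterial infection | fever, influenza) = 0.178000 / 0.786000 ≈ 0.226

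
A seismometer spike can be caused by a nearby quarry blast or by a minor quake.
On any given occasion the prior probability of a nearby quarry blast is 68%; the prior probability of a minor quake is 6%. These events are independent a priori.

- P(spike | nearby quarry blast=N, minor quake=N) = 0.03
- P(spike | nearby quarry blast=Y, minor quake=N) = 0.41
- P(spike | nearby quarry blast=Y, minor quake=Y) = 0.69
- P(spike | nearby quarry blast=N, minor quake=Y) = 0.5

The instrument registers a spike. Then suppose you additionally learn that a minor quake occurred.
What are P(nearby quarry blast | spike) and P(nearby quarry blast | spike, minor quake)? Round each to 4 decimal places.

P(nearby quarry blast | spike) ≈ 0.9397; P(nearby quarry blast | spike, minor quake) ≈ 0.7457

P(spike) = 0.03*0.32*0.94 + 0.5*0.32*0.06 + 0.41*0.68*0.94 + 0.69*0.68*0.06 = 0.009024 + 0.009600 + 0.262072 + 0.028152 = 0.308848
Of this, 0.290224 comes from 0.262072 + 0.028152 (the nearby quarry blast=true cases).
So P(nearby quarry blast | spike) = 0.290224/0.308848 ≈ 0.9397.

With the extra evidence:
By total probability over both values of nearby quarry blast:
  P(spike | minor quake) = 0.5×0.32 + 0.69×0.68
        = 0.160000 + 0.469200 = 0.629200
Keeping only the nearby quarry blast-present terms gives 0.469200, so
  P(nearby quarry blast | spike, minor quake) = 0.469200 / 0.629200 ≈ 0.7457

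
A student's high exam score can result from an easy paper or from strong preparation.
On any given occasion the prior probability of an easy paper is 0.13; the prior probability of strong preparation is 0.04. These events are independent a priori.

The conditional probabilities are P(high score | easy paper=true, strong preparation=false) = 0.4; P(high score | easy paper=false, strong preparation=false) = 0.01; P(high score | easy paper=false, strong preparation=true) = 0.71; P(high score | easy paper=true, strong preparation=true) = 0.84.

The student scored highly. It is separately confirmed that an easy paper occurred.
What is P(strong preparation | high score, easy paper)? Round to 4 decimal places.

P(high score | easy paper) = 0.4×0.96 + 0.84×0.04 = 0.384000 + 0.033600 = 0.417600
Of this, 0.033600 comes from 0.84×0.04 (the strong preparation=true cases).
So P(strong preparation | high score, easy paper) = 0.033600/0.417600 ≈ 0.0805.

P(strong preparation | high score, easy paper) ≈ 0.0805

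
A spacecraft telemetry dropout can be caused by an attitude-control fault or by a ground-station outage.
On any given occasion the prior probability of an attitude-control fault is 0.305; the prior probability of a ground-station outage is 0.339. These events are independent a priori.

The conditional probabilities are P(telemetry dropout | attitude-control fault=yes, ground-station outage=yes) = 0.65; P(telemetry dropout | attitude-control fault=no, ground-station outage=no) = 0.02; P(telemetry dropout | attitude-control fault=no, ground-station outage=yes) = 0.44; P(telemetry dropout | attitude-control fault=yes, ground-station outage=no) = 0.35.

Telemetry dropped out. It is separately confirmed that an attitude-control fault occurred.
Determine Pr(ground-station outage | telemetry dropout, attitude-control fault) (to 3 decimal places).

Pr(ground-station outage | telemetry dropout, attitude-control fault) ≈ 0.488

Sum P(telemetry dropout|·) weighted by the priors over both values of ground-station outage:
  P(telemetry dropout | attitude-control fault) = 0.35*0.661 + 0.65*0.339
        = 0.231350 + 0.220350 = 0.451700
Keeping only the ground-station outage-present terms gives 0.220350, so
  P(ground-station outage | telemetry dropout, attitude-control fault) = 0.220350 / 0.451700 ≈ 0.488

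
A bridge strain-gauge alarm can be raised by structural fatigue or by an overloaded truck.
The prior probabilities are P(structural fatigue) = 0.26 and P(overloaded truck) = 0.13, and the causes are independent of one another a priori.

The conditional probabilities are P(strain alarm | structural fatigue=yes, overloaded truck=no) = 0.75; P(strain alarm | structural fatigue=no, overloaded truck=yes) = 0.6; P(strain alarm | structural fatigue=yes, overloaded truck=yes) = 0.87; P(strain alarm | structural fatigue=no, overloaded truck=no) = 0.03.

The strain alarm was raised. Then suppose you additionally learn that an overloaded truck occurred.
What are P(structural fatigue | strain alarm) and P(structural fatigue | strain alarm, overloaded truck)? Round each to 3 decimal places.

P(structural fatigue | strain alarm) ≈ 0.721; P(structural fatigue | strain alarm, overloaded truck) ≈ 0.338

Enumerate the 4 (structural fatigue, overloaded truck) configurations and weight by the priors:
  P(strain alarm) = 0.03·0.74·0.87 + 0.6·0.74·0.13 + 0.75·0.26·0.87 + 0.87·0.26·0.13
        = 0.019314 + 0.057720 + 0.169650 + 0.029406 = 0.276090
The terms with structural fatigue present sum to 0.199056, so
  P(structural fatigue | strain alarm) = 0.199056 / 0.276090 ≈ 0.721

With the extra evidence:
P(strain alarm | overloaded truck) = 0.6*0.74 + 0.87*0.26 = 0.444000 + 0.226200 = 0.670200
Restricting to configurations with structural fatigue present: 0.87*0.26 = 0.226200.
Hence the posterior is 0.226200/0.670200 ≈ 0.338.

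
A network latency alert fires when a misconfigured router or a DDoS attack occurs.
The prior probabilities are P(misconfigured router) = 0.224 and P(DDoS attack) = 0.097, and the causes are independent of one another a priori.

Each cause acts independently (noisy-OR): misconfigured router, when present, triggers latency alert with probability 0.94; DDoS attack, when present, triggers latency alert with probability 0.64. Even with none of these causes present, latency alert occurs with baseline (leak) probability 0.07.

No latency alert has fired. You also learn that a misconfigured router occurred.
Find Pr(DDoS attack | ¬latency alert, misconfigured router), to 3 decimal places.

Under noisy-OR, P(latency alert | causes) = 1 − (1−0.07)·∏(1−qᵢ) over the active causes.
P(¬latency alert | misconfigured router) = 0.0558×0.903 + 0.020088×0.097 = 0.050387 + 0.001949 = 0.052336
Restricting to configurations with DDoS attack present: 0.020088×0.097 = 0.001949.
So P(DDoS attack | ¬latency alert, misconfigured router) = 0.001949/0.052336 ≈ 0.037.

Pr(DDoS attack | ¬latency alert, misconfigured router) ≈ 0.037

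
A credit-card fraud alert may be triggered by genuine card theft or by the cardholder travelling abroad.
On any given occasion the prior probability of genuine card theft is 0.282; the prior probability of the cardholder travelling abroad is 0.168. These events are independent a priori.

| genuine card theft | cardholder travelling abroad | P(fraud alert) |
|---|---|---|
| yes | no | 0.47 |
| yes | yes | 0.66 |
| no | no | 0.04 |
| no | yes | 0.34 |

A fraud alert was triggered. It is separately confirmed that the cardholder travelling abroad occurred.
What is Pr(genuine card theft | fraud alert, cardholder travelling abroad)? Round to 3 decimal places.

Sum P(fraud alert|·) weighted by the priors over both values of genuine card theft:
  P(fraud alert | cardholder travelling abroad) = 0.34·0.718 + 0.66·0.282
        = 0.244120 + 0.186120 = 0.430240
The terms with genuine card theft present sum to 0.186120, so
  P(genuine card theft | fraud alert, cardholder travelling abroad) = 0.186120 / 0.430240 ≈ 0.433

Pr(genuine card theft | fraud alert, cardholder travelling abroad) ≈ 0.433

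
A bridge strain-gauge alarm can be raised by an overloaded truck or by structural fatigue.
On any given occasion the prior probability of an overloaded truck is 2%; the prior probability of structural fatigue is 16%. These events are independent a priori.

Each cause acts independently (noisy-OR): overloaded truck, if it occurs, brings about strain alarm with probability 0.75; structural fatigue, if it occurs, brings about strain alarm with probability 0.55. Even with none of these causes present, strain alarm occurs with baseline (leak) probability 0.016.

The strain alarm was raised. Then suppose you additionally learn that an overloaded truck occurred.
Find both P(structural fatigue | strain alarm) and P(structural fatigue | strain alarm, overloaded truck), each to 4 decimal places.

P(structural fatigue | strain alarm) ≈ 0.7774; P(structural fatigue | strain alarm, overloaded truck) ≈ 0.1834

Under noisy-OR, P(strain alarm | causes) = 1 − (1−0.016)·∏(1−qᵢ) over the active causes.
Sum P(strain alarm|·) weighted by the priors over the 4 (overloaded truck, structural fatigue) configurations:
  P(strain alarm) = 0.016×0.98×0.84 + 0.5572×0.98×0.16 + 0.754×0.02×0.84 + 0.8893×0.02×0.16
        = 0.013171 + 0.087369 + 0.012667 + 0.002846 = 0.116053
Configurations with structural fatigue contribute 0.090215, so
  P(structural fatigue | strain alarm) = 0.090215 / 0.116053 ≈ 0.7774

Now also conditioning on overloaded truck=true:
P(strain alarm | overloaded truck) = 0.754*0.84 + 0.8893*0.16 = 0.633360 + 0.142288 = 0.775648
The structural fatigue-present share is 0.8893*0.16 = 0.142288.
P(structural fatigue | strain alarm, overloaded truck) = 0.142288 / 0.775648 ≈ 0.1834
This is intercausal reasoning (explaining away): once overloaded truck accounts for the strain alarm, structural fatigue becomes less likely.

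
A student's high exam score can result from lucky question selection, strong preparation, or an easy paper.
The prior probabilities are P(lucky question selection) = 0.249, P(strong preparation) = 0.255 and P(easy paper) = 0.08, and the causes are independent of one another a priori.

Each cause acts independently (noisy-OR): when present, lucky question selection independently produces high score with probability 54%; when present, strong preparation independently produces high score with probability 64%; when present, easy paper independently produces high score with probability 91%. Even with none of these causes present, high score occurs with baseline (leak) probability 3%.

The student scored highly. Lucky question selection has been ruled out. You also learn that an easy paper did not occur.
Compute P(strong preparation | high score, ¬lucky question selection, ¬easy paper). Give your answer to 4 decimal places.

Under noisy-OR, P(high score | causes) = 1 − (1−0.03)·∏(1−qᵢ) over the active causes.
Weight on strong preparation=true, given the evidence: 0.6508·0.255 = 0.165954
The normalizing constant is 0.03·0.745 + 0.6508·0.255 = 0.188304
P(strong preparation | high score, ¬lucky question selection, ¬easy paper) = 0.165954/0.188304 ≈ 0.8813

P(strong preparation | high score, ¬lucky question selection, ¬easy paper) ≈ 0.8813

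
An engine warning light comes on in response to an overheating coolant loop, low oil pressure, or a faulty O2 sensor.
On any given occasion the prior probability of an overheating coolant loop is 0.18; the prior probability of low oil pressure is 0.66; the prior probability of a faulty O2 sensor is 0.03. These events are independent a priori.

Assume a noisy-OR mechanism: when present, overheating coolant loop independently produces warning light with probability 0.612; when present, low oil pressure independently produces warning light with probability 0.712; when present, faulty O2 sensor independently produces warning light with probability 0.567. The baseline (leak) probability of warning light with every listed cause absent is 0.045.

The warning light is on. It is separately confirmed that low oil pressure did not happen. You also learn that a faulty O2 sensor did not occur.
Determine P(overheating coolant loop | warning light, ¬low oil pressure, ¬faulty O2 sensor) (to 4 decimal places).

Under noisy-OR, P(warning light | causes) = 1 − (1−0.045)·∏(1−qᵢ) over the active causes.
Numerator (weight on configurations with overheating coolant loop): 0.62946*0.18 = 0.113303
The normalizing constant is 0.045*0.82 + 0.62946*0.18 = 0.150203
P(overheating coolant loop | warning light, ¬low oil pressure, ¬faulty O2 sensor) = 0.113303/0.150203 ≈ 0.7543

P(overheating coolant loop | warning light, ¬low oil pressure, ¬faulty O2 sensor) ≈ 0.7543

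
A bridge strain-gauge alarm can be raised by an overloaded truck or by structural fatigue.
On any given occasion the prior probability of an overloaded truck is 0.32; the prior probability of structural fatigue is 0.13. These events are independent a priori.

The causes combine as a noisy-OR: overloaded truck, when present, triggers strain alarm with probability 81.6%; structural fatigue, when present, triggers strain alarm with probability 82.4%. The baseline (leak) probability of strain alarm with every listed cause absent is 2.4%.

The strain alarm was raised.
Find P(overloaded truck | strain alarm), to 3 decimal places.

P(overloaded truck | strain alarm) ≈ 0.755

Under noisy-OR, P(strain alarm | causes) = 1 − (1−0.024)·∏(1−qᵢ) over the active causes.
P(strain alarm) = 0.024·0.68·0.87 + 0.828224·0.68·0.13 + 0.820416·0.32·0.87 + 0.968393·0.32·0.13 = 0.014198 + 0.073215 + 0.228404 + 0.040285 = 0.356102
Restricting to configurations with overloaded truck present: 0.228404 + 0.040285 = 0.268689.
Hence the posterior is 0.268689/0.356102 ≈ 0.755.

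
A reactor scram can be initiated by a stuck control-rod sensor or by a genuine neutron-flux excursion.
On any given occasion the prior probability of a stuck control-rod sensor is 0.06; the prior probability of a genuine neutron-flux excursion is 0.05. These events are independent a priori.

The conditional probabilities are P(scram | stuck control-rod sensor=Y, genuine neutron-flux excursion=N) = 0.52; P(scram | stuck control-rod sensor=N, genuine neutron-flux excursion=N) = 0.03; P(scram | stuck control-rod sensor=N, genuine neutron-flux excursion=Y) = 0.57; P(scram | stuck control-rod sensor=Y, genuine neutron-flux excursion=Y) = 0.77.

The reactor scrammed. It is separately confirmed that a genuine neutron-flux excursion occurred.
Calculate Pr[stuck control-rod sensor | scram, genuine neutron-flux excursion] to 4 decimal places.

Enumerate both values of stuck control-rod sensor and weight by the priors:
  P(scram | genuine neutron-flux excursion) = 0.57*0.94 + 0.77*0.06
        = 0.535800 + 0.046200 = 0.582000
Keeping only the stuck control-rod sensor-present terms gives 0.046200, so
  P(stuck control-rod sensor | scram, genuine neutron-flux excursion) = 0.046200 / 0.582000 ≈ 0.0794

Pr[stuck control-rod sensor | scram, genuine neutron-flux excursion] ≈ 0.0794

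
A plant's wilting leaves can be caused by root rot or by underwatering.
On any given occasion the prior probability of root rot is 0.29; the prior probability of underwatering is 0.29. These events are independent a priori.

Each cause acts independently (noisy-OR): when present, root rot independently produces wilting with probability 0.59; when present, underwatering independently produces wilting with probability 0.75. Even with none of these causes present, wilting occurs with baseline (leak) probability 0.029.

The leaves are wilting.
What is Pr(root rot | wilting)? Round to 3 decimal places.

Under noisy-OR, P(wilting | causes) = 1 − (1−0.029)·∏(1−qᵢ) over the active causes.
P(wilting) = 0.029·0.71·0.71 + 0.75725·0.71·0.29 + 0.60189·0.29·0.71 + 0.900473·0.29·0.29 = 0.014619 + 0.155918 + 0.123929 + 0.075730 = 0.370196
Restricting to configurations with root rot present: 0.123929 + 0.075730 = 0.199659.
P(root rot | wilting) = 0.199659 / 0.370196 ≈ 0.539

Pr(root rot | wilting) ≈ 0.539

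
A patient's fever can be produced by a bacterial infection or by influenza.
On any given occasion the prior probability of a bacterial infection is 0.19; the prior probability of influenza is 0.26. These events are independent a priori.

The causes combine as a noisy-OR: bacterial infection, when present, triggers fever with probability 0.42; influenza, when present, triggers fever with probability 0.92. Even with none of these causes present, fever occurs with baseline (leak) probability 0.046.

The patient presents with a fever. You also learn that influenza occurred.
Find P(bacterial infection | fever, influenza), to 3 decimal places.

Under noisy-OR, P(fever | causes) = 1 − (1−0.046)·∏(1−qᵢ) over the active causes.
For the numerator, keep only bacterial infection=true terms: 0.955734·0.19 = 0.181589
Normalizer over all consistent configurations: 0.92368·0.81 + 0.955734·0.19 = 0.929770
Posterior = 0.181589 / 0.929770 ≈ 0.195

P(bacterial infection | fever, influenza) ≈ 0.195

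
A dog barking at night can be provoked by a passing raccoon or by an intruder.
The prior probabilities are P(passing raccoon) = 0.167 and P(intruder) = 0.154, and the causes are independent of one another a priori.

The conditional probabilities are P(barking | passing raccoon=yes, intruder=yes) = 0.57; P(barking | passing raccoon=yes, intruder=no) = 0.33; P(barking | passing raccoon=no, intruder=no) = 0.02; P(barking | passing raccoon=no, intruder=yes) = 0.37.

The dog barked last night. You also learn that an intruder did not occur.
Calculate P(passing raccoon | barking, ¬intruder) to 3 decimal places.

Weight on passing raccoon=true, given the evidence: 0.33×0.167 = 0.055110
The normalizing constant is 0.02×0.833 + 0.33×0.167 = 0.071770
P(passing raccoon | barking, ¬intruder) = 0.055110/0.071770 ≈ 0.768

P(passing raccoon | barking, ¬intruder) ≈ 0.768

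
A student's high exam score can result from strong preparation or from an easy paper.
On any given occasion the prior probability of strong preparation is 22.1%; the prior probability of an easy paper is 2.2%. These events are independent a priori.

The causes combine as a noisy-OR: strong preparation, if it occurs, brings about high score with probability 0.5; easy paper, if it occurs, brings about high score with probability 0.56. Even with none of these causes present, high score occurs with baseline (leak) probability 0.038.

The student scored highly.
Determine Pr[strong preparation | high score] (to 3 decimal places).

Pr[strong preparation | high score] ≈ 0.749

Under noisy-OR, P(high score | causes) = 1 − (1−0.038)·∏(1−qᵢ) over the active causes.
For the numerator, keep only strong preparation=true terms: 0.112176 + 0.003833 = 0.116009
The normalizing constant is 0.038*0.779*0.978 + 0.57672*0.779*0.022 + 0.519*0.221*0.978 + 0.78836*0.221*0.022 = 0.154844
P(strong preparation | high score) = 0.116009/0.154844 ≈ 0.749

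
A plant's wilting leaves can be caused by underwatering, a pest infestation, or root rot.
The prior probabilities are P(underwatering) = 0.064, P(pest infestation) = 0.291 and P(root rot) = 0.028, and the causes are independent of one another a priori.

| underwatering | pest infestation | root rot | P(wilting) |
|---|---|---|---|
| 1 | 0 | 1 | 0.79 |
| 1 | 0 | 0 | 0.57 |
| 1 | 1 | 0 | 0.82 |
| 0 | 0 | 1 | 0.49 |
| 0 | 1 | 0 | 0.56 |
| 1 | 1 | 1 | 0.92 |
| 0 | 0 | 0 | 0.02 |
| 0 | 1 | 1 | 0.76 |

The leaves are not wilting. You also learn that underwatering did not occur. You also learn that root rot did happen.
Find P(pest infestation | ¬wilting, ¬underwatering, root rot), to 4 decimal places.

P(¬wilting | ¬underwatering, root rot) = 0.51×0.709 + 0.24×0.291 = 0.361590 + 0.069840 = 0.431430
Restricting to configurations with pest infestation present: 0.24×0.291 = 0.069840.
Hence the posterior is 0.069840/0.431430 ≈ 0.1619.

P(pest infestation | ¬wilting, ¬underwatering, root rot) ≈ 0.1619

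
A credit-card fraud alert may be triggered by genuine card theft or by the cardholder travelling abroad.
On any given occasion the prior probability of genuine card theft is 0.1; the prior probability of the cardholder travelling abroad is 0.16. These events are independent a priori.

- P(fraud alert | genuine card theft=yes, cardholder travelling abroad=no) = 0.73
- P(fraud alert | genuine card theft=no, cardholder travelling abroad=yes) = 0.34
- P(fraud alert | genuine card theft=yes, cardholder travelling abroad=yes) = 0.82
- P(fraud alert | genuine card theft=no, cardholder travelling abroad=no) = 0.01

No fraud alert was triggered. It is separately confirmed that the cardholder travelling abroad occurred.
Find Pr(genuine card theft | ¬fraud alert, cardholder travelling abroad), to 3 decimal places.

P(¬fraud alert | cardholder travelling abroad) = 0.66*0.9 + 0.18*0.1 = 0.594000 + 0.018000 = 0.612000
Of this, 0.018000 comes from 0.18*0.1 (the genuine card theft=true cases).
Hence the posterior is 0.018000/0.612000 ≈ 0.029.

Pr(genuine card theft | ¬fraud alert, cardholder travelling abroad) ≈ 0.029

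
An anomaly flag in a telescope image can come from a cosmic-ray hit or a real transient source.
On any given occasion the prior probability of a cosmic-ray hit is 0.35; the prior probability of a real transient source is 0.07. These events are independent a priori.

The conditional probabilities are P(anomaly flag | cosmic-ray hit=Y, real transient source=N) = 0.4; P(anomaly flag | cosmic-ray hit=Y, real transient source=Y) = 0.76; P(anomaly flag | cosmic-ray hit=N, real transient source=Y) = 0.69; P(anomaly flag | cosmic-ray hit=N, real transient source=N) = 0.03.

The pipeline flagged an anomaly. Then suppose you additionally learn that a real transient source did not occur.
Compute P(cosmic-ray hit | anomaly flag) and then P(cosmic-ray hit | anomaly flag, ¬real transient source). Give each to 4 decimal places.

P(cosmic-ray hit | anomaly flag) ≈ 0.7503; P(cosmic-ray hit | anomaly flag, ¬real transient source) ≈ 0.8777

P(anomaly flag) = 0.03·0.65·0.93 + 0.69·0.65·0.07 + 0.4·0.35·0.93 + 0.76·0.35·0.07 = 0.018135 + 0.031395 + 0.130200 + 0.018620 = 0.198350
Of this, 0.148820 comes from 0.130200 + 0.018620 (the cosmic-ray hit=true cases).
Hence the posterior is 0.148820/0.198350 ≈ 0.7503.

With the extra evidence:
P(anomaly flag | ¬real transient source) = 0.03*0.65 + 0.4*0.35 = 0.019500 + 0.140000 = 0.159500
Restricting to configurations with cosmic-ray hit present: 0.4*0.35 = 0.140000.
P(cosmic-ray hit | anomaly flag, ¬real transient source) = 0.140000 / 0.159500 ≈ 0.8777
Ruling out real transient source raises the posterior on cosmic-ray hit — the flip side of explaining away.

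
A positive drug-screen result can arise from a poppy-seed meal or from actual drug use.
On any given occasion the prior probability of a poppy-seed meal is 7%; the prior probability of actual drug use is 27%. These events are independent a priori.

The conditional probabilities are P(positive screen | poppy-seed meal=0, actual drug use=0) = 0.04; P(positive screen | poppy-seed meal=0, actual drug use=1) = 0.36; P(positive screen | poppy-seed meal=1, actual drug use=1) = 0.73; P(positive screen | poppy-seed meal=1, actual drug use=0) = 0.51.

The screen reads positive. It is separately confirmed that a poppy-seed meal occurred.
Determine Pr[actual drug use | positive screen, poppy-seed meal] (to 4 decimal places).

Pr[actual drug use | positive screen, poppy-seed meal] ≈ 0.3462

P(positive screen | poppy-seed meal) = 0.51×0.73 + 0.73×0.27 = 0.372300 + 0.197100 = 0.569400
Restricting to configurations with actual drug use present: 0.73×0.27 = 0.197100.
P(actual drug use | positive screen, poppy-seed meal) = 0.197100 / 0.569400 ≈ 0.3462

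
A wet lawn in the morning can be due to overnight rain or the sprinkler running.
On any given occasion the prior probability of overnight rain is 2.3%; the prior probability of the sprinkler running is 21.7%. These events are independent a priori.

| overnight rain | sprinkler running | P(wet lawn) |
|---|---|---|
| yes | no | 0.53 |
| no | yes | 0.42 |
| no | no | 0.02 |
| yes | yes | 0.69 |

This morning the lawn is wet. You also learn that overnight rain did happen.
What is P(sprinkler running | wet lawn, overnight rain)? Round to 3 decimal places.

P(wet lawn | overnight rain) = 0.53*0.783 + 0.69*0.217 = 0.414990 + 0.149730 = 0.564720
Restricting to configurations with sprinkler running present: 0.69*0.217 = 0.149730.
So P(sprinkler running | wet lawn, overnight rain) = 0.149730/0.564720 ≈ 0.265.

P(sprinkler running | wet lawn, overnight rain) ≈ 0.265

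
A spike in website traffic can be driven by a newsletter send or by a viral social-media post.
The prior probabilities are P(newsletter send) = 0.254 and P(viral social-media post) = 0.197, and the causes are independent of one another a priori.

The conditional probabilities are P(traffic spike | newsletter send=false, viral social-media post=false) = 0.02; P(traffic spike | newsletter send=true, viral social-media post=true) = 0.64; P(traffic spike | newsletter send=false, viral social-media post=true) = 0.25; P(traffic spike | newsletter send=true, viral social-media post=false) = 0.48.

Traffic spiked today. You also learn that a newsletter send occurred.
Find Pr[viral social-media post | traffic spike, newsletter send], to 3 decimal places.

Pr[viral social-media post | traffic spike, newsletter send] ≈ 0.246

Numerator (weight on configurations with viral social-media post): 0.64*0.197 = 0.126080
Denominator P(traffic spike | newsletter send): 0.48*0.803 + 0.64*0.197 = 0.511520
Posterior = 0.126080 / 0.511520 ≈ 0.246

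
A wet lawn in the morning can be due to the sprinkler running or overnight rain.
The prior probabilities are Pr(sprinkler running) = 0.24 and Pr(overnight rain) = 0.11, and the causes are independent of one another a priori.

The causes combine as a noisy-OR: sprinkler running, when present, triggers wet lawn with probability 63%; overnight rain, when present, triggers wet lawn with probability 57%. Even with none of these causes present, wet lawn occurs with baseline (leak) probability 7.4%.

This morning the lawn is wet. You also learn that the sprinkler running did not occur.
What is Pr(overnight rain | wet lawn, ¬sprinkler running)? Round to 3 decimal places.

Pr(overnight rain | wet lawn, ¬sprinkler running) ≈ 0.501

Under noisy-OR, P(wet lawn | causes) = 1 − (1−0.074)·∏(1−qᵢ) over the active causes.
Enumerate both values of overnight rain and weight by the priors:
  P(wet lawn | ¬sprinkler running) = 0.074×0.89 + 0.60182×0.11
        = 0.065860 + 0.066200 = 0.132060
Keeping only the overnight rain-present terms gives 0.066200, so
  P(overnight rain | wet lawn, ¬sprinkler running) = 0.066200 / 0.132060 ≈ 0.501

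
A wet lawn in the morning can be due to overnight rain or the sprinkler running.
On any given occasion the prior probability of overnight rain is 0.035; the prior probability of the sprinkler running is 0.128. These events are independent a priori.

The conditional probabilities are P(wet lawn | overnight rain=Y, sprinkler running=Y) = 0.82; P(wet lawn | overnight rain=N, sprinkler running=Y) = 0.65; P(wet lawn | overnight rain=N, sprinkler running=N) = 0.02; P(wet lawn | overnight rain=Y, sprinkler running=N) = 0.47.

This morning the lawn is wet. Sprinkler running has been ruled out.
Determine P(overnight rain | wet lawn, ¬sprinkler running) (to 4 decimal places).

P(overnight rain | wet lawn, ¬sprinkler running) ≈ 0.4601

P(wet lawn | ¬sprinkler running) = 0.02·0.965 + 0.47·0.035 = 0.019300 + 0.016450 = 0.035750
The overnight rain-present share is 0.47·0.035 = 0.016450.
P(overnight rain | wet lawn, ¬sprinkler running) = 0.016450 / 0.035750 ≈ 0.4601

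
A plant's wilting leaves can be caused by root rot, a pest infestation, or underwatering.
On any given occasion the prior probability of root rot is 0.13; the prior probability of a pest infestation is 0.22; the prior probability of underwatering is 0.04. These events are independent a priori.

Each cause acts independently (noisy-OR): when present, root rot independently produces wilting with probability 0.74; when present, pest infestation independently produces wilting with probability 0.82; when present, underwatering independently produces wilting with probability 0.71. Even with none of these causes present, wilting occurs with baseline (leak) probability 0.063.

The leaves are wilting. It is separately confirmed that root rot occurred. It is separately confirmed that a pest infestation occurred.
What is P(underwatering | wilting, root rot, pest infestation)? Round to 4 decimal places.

P(underwatering | wilting, root rot, pest infestation) ≈ 0.0412

Under noisy-OR, P(wilting | causes) = 1 − (1−0.063)·∏(1−qᵢ) over the active causes.
Weight on underwatering=true, given the evidence: 0.987283·0.04 = 0.039491
Denominator P(wilting | root rot, pest infestation): 0.956148·0.96 + 0.987283·0.04 = 0.957393
Posterior = 0.039491 / 0.957393 ≈ 0.0412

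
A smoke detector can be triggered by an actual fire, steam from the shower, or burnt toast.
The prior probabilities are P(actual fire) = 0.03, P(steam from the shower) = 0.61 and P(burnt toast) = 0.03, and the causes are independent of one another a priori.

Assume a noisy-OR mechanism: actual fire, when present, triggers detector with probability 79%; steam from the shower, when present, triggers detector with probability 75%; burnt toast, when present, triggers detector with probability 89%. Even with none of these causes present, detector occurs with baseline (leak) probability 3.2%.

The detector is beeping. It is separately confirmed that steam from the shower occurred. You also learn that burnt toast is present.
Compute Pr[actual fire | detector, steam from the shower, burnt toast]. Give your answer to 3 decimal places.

Pr[actual fire | detector, steam from the shower, burnt toast] ≈ 0.031

Under noisy-OR, P(detector | causes) = 1 − (1−0.032)·∏(1−qᵢ) over the active causes.
By total probability over both values of actual fire:
  P(detector | steam from the shower, burnt toast) = 0.97338*0.97 + 0.99441*0.03
        = 0.944179 + 0.029832 = 0.974011
Keeping only the actual fire-present terms gives 0.029832, so
  P(actual fire | detector, steam from the shower, burnt toast) = 0.029832 / 0.974011 ≈ 0.031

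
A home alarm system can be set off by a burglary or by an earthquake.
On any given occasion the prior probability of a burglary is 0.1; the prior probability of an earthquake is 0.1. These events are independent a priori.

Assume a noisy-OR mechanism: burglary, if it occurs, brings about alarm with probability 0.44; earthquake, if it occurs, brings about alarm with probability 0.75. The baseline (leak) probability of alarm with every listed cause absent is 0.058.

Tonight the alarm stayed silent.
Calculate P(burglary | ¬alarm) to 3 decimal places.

Under noisy-OR, P(alarm | causes) = 1 − (1−0.058)·∏(1−qᵢ) over the active causes.
P(¬alarm) = 0.942×0.9×0.9 + 0.2355×0.9×0.1 + 0.52752×0.1×0.9 + 0.13188×0.1×0.1 = 0.763020 + 0.021195 + 0.047477 + 0.001319 = 0.833011
Restricting to configurations with burglary present: 0.047477 + 0.001319 = 0.048796.
Hence the posterior is 0.048796/0.833011 ≈ 0.059.

P(burglary | ¬alarm) ≈ 0.059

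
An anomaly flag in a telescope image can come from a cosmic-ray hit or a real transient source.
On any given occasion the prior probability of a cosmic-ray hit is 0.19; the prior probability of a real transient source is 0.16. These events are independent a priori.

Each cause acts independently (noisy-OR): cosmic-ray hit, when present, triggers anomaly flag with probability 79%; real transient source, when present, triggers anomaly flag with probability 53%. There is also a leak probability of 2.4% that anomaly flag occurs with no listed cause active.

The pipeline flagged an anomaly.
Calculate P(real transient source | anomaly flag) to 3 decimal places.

Under noisy-OR, P(anomaly flag | causes) = 1 − (1−0.024)·∏(1−qᵢ) over the active causes.
P(anomaly flag) = 0.024·0.81·0.84 + 0.54128·0.81·0.16 + 0.79504·0.19·0.84 + 0.903669·0.19·0.16 = 0.016330 + 0.070150 + 0.126888 + 0.027472 = 0.240840
Of this, 0.097622 comes from 0.070150 + 0.027472 (the real transient source=true cases).
Hence the posterior is 0.097622/0.240840 ≈ 0.405.

P(real transient source | anomaly flag) ≈ 0.405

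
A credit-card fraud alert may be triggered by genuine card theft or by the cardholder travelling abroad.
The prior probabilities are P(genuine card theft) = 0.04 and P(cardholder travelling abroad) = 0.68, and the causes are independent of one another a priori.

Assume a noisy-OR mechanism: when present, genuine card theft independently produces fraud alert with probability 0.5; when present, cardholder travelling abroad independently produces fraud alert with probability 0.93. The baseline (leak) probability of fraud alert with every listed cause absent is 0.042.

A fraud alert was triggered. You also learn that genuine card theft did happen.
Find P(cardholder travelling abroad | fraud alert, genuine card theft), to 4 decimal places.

P(cardholder travelling abroad | fraud alert, genuine card theft) ≈ 0.7977

Under noisy-OR, P(fraud alert | causes) = 1 − (1−0.042)·∏(1−qᵢ) over the active causes.
P(fraud alert | genuine card theft) = 0.521*0.32 + 0.96647*0.68 = 0.166720 + 0.657200 = 0.823920
The cardholder travelling abroad-present share is 0.96647*0.68 = 0.657200.
Hence the posterior is 0.657200/0.823920 ≈ 0.7977.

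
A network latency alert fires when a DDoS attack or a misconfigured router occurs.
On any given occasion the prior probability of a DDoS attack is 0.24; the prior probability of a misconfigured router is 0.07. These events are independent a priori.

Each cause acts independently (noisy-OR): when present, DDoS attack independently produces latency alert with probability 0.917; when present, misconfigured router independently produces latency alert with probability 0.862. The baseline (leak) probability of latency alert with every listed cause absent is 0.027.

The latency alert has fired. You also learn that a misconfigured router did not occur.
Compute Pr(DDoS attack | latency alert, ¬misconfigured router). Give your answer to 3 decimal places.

Pr(DDoS attack | latency alert, ¬misconfigured router) ≈ 0.915

Under noisy-OR, P(latency alert | causes) = 1 − (1−0.027)·∏(1−qᵢ) over the active causes.
Sum P(latency alert|·) weighted by the priors over both values of DDoS attack:
  P(latency alert | ¬misconfigured router) = 0.027·0.76 + 0.919241·0.24
        = 0.020520 + 0.220618 = 0.241138
The terms with DDoS attack present sum to 0.220618, so
  P(DDoS attack | latency alert, ¬misconfigured router) = 0.220618 / 0.241138 ≈ 0.915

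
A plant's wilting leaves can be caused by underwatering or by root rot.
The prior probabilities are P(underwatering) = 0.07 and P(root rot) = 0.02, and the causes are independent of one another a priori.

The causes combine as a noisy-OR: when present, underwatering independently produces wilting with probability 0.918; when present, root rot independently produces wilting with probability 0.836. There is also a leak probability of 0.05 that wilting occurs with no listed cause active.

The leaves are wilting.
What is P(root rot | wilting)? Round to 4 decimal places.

Under noisy-OR, P(wilting | causes) = 1 − (1−0.05)·∏(1−qᵢ) over the active causes.
Numerator (weight on configurations with root rot): 0.015702 + 0.001382 = 0.017084
The normalizing constant is 0.05·0.93·0.98 + 0.8442·0.93·0.02 + 0.9221·0.07·0.98 + 0.987224·0.07·0.02 = 0.125910
P(root rot | wilting) = 0.017084/0.125910 ≈ 0.1357

P(root rot | wilting) ≈ 0.1357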